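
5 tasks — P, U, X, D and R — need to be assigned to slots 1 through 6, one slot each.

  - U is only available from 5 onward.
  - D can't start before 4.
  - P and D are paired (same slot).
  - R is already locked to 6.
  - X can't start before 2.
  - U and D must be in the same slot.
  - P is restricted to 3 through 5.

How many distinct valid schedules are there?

5

Splitting on X: it can be 2 (1), 3 (1), 4 (1), 5 (1), 6 (1). Listing each branch's schedules as (P, U, D, R):
X=2: (5,5,5,6) — 1.
X=3: (5,5,5,6) — 1.
X=4: (5,5,5,6) — 1.
X=5: (5,5,5,6) — 1.
X=6: (5,5,5,6) — 1.
Summing: 1 + 1 + 1 + 1 + 1 = 5.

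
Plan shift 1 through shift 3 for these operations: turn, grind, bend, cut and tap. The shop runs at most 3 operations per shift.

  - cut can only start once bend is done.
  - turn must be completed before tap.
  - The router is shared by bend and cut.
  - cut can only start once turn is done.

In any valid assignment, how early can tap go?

Precedence pushes tap to at least shift 2.
tap at shift 2 is achievable: tap=shift 2, cut=shift 2, grind=shift 1, bend=shift 1, turn=shift 1.

shift 2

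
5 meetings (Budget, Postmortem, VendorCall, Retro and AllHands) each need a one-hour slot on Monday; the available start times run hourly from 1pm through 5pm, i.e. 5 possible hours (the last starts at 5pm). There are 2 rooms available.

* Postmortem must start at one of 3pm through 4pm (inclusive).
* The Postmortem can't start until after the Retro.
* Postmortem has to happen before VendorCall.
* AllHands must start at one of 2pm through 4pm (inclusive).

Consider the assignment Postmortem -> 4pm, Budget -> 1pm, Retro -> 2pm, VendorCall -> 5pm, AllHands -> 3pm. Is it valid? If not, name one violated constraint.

There are 2 rooms available — holds.
Postmortem has to happen before VendorCall — holds.
Postmortem must start at one of 3pm through 4pm (inclusive) — holds.
The Postmortem can't start until after the Retro — holds.
AllHands must start at one of 2pm through 4pm (inclusive) — holds.

Yes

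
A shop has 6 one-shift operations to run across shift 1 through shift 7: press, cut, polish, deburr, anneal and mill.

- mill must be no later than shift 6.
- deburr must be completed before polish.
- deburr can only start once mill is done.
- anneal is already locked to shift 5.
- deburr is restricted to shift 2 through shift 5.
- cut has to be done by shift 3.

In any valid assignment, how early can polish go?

shift 3

Precedence pushes polish to at least shift 3.
polish at shift 3 is achievable: cut -> shift 1, mill -> shift 1, anneal -> shift 5, polish -> shift 3, press -> shift 1, deburr -> shift 2.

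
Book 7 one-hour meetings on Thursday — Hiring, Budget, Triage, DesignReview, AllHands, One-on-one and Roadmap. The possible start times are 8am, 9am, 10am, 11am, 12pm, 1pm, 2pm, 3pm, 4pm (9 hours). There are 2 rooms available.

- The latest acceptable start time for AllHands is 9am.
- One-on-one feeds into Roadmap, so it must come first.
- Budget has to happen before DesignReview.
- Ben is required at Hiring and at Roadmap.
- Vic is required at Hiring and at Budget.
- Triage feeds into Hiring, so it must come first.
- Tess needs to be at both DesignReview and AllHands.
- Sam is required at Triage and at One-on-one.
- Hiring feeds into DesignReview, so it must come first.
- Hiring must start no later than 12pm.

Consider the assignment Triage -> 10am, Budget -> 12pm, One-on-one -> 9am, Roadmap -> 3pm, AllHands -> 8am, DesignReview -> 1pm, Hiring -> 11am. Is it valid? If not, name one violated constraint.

Yes

The latest acceptable start time for AllHands is 9am — holds.
There are 2 rooms available — holds.
Hiring must start no later than 12pm — holds.
Ben is required at Hiring and at Roadmap — holds.
Triage feeds into Hiring, so it must come first — holds.
One-on-one feeds into Roadmap, so it must come first — holds.
Vic is required at Hiring and at Budget — holds.
Sam is required at Triage and at One-on-one — holds.
Tess needs to be at both DesignReview and AllHands — holds.
Budget has to happen before DesignReview — holds.
Hiring feeds into DesignReview, so it must come first — holds.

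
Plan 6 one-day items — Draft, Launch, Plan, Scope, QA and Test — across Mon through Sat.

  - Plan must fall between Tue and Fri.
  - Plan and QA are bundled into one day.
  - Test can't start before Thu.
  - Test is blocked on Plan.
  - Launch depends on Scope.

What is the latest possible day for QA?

QA must be in the same day as Plan, which can't be before Tue, so QA is at least Tue; QA must be in the same day as Plan, which can't be after Fri, so QA is at most Fri.
QA at Fri is achievable: Scope -> Mon, Plan -> Fri, QA -> Fri, Test -> Sat, Draft -> Mon, Launch -> Tue.

Fri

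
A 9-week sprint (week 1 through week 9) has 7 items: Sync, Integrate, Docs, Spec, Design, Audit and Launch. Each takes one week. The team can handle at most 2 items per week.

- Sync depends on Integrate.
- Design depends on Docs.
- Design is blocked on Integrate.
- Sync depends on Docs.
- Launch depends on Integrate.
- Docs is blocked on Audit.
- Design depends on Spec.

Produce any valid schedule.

Integrate -> week 1, Design -> week 3, Launch -> week 4, Sync -> week 3, Audit -> week 1, Docs -> week 2, Spec -> week 2

Checking: Audit(week 1) before Docs(week 2); Integrate(week 1) before Launch(week 4); Spec(week 2) before Design(week 3); Docs(week 2) before Sync(week 3); Integrate(week 1) before Design(week 3); Integrate(week 1) before Sync(week 3); Docs(week 2) before Design(week 3); max 2 per week (cap 2).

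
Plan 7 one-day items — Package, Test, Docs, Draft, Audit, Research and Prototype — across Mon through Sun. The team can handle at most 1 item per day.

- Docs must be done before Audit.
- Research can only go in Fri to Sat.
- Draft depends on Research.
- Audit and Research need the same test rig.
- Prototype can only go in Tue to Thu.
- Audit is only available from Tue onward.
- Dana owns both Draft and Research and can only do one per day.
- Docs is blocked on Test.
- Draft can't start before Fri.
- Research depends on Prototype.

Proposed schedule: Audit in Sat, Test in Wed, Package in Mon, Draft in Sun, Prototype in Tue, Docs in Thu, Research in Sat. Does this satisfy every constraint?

No — it violates: Audit and Research need the same test rig

Draft can't start before Fri — holds.
Dana owns both Draft and Research and can only do one per day — holds.
Docs is blocked on Test — holds.
Research can only go in Fri to Sat — holds.
Docs must be done before Audit — holds.
Audit is only available from Tue onward — holds.
Draft depends on Research — holds.
Research depends on Prototype — holds.
Prototype can only go in Tue to Thu — holds.
Audit and Research need the same test rig — violated.
The team can handle at most 1 item per day — violated.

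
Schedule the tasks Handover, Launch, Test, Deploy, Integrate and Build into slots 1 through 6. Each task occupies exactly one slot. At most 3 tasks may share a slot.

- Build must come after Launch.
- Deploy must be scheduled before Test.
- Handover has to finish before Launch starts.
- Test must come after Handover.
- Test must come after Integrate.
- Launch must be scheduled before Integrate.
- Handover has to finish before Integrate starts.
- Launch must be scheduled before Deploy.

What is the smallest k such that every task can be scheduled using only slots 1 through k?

The precedence chain requires at least 4 distinct slots.
With at most 3 per slot and 6 tasks, at least 2 slots are needed.
4 works (last occupied slot: 4): for example Launch in 2, Integrate in 3, Build in 3, Handover in 1, Deploy in 3, Test in 4.

4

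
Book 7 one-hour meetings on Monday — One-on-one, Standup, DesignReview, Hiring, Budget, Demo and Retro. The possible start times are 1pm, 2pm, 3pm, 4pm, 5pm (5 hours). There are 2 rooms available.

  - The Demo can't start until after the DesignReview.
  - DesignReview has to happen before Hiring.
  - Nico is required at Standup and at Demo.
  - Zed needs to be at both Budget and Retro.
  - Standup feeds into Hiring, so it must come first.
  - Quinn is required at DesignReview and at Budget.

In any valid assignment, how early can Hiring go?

2pm

Precedence pushes Hiring to at least 2pm.
Hiring at 2pm is achievable: Standup -> 1pm; One-on-one -> 3pm; Retro -> 4pm; Demo -> 2pm; Hiring -> 2pm; DesignReview -> 1pm; Budget -> 3pm.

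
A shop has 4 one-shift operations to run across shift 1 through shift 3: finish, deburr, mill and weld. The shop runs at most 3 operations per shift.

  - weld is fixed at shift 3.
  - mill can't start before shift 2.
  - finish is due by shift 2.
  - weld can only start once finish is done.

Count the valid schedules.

Splitting on finish: it can be shift 1 (6), shift 2 (6). Listing each branch's schedules as (deburr, mill, weld) by shift number:
finish=shift 1: (1,2,3) (1,3,3) (2,2,3) (2,3,3) (3,2,3) (3,3,3) — 6.
finish=shift 2: (1,2,3) (1,3,3) (2,2,3) (2,3,3) (3,2,3) (3,3,3) — 6.
Summing: 6 + 6 = 12.

12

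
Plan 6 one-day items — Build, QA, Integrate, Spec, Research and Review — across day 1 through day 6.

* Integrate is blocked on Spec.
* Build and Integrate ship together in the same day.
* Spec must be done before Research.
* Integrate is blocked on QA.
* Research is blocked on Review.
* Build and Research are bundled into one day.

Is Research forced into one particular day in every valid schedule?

Research can be day 2 (e.g. Spec -> day 1; Integrate -> day 2; QA -> day 1; Research -> day 2; Review -> day 1; Build -> day 2) or day 3 (e.g. Spec -> day 1, Research -> day 3, Integrate -> day 3, Build -> day 3, QA -> day 1, Review -> day 1).

No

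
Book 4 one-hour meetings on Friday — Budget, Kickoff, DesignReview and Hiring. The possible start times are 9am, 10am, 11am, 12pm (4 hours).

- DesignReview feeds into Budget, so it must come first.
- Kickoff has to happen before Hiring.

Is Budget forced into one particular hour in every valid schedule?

Budget can be 10am (e.g. Hiring in 10am, DesignReview in 9am, Kickoff in 9am, Budget in 10am) or 11am (e.g. Kickoff -> 9am, DesignReview -> 9am, Budget -> 11am, Hiring -> 10am).

No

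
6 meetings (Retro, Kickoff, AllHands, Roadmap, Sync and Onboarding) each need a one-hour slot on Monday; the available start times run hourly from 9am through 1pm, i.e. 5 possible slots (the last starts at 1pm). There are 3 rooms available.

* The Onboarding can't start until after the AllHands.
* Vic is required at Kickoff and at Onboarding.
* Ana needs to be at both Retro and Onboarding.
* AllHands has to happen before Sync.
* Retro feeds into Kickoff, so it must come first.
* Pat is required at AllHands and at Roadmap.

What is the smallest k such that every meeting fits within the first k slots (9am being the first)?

The precedence chain requires at least 2 distinct slots.
With at most 3 per slot and 6 meetings, at least 2 slots are needed.
Could 2 slots be enough, i.e. nothing placed later than 10am? No: Onboarding must come after AllHands (at 9am or later) → {10am}; Kickoff must come after Retro (at 9am or later) → {10am}; Onboarding can't share with Kickoff (10am) → nothing is left.
So 2 slots is not enough.
3 works (last occupied slot: 11am): for example Onboarding=11am, Kickoff=10am, Sync=10am, AllHands=9am, Retro=9am, Roadmap=10am.

3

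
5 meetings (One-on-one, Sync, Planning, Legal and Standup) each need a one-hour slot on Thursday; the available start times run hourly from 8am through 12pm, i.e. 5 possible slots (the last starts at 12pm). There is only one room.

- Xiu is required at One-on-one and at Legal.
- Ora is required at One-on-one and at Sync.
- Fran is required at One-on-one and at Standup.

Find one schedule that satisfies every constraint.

Sync in 9am; Standup in 12pm; Legal in 11am; Planning in 10am; One-on-one in 8am

Checking: One-on-one(8am) != Legal(11am); One-on-one(8am) != Standup(12pm); One-on-one(8am) != Sync(9am); max 1 per slot (cap 1).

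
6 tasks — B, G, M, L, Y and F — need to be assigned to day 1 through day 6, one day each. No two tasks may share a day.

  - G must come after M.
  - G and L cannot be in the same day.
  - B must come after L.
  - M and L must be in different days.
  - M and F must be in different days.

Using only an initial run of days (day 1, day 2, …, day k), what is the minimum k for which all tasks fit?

6 days

The precedence chain requires at least 2 distinct days.
With at most 1 per day and 6 tasks, at least 6 days are needed.
6 works (last occupied day: day 6): for example Y in day 5; L in day 1; M in day 3; B in day 2; F in day 6; G in day 4.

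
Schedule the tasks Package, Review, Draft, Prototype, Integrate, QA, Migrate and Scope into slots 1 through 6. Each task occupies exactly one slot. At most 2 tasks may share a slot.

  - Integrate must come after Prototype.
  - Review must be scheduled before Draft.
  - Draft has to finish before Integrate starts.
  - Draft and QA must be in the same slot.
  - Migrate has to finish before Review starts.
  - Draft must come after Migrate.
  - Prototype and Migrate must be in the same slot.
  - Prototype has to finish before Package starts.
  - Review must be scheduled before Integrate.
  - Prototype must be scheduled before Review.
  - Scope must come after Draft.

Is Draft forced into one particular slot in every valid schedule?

No

Draft can be 3 (e.g. Migrate=1; QA=3; Prototype=1; Review=2; Draft=3; Package=2; Integrate=4; Scope=4) or 4 (e.g. Review=2; Draft=4; QA=4; Scope=5; Migrate=1; Integrate=5; Package=2; Prototype=1).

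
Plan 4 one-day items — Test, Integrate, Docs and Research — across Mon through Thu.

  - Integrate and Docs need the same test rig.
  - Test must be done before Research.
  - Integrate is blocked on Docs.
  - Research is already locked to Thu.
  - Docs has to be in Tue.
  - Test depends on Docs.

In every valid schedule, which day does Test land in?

Docs is fixed at Tue and must come before Test, so Test is at least Wed.
Research is fixed at Thu and must come after Test, so Test is at most Wed.
So Test must be Wed.

Wed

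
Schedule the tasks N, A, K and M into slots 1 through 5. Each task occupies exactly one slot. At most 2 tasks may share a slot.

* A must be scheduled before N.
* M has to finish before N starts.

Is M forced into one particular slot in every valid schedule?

M can be 1 (e.g. K -> 2; M -> 1; N -> 2; A -> 1) or 2 (e.g. N=3; A=1; K=1; M=2).

No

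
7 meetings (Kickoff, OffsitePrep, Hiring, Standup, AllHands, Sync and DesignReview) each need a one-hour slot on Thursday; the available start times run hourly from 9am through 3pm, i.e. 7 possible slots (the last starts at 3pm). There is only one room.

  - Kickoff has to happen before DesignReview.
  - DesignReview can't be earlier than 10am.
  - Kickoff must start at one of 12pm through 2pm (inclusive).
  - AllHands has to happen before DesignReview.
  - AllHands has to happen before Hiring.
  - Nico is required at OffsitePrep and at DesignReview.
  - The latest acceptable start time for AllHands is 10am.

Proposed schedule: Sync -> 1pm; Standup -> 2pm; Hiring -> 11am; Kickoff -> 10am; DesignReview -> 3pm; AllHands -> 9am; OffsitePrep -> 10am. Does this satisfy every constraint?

AllHands has to happen before Hiring — holds.
Kickoff has to happen before DesignReview — holds.
AllHands has to happen before DesignReview — holds.
There is only one room — violated.
Kickoff must start at one of 12pm through 2pm (inclusive) — violated.
The latest acceptable start time for AllHands is 10am — holds.
DesignReview can't be earlier than 10am — holds.
Nico is required at OffsitePrep and at DesignReview — holds.

No. Kickoff must start at one of 12pm through 2pm (inclusive) is not satisfied.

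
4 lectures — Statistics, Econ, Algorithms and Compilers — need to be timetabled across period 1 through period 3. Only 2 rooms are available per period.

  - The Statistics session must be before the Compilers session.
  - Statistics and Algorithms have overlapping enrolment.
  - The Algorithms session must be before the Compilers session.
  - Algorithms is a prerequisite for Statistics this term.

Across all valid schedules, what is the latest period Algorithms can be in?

period 1

Downstream work caps Algorithms at period 1.
Algorithms at period 1 is achievable: Algorithms in period 1; Econ in period 1; Statistics in period 2; Compilers in period 3.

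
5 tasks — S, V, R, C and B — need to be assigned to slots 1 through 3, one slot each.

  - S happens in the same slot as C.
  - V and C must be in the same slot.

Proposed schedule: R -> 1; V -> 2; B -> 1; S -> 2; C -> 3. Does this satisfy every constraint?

No. S happens in the same slot as C is not satisfied.

S happens in the same slot as C — violated.
V and C must be in the same slot — violated.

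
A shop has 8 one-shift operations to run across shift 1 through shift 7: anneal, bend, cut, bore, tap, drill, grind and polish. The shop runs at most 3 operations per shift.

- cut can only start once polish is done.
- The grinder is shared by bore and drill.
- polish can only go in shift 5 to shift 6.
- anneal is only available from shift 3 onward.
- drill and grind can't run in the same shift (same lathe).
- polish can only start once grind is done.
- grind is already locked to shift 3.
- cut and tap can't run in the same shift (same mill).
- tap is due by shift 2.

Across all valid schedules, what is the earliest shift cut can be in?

shift 6

Precedence pushes cut to at least shift 6.
cut at shift 6 is achievable: grind in shift 3, bend in shift 1, anneal in shift 3, tap in shift 1, polish in shift 5, drill in shift 2, bore in shift 1, cut in shift 6.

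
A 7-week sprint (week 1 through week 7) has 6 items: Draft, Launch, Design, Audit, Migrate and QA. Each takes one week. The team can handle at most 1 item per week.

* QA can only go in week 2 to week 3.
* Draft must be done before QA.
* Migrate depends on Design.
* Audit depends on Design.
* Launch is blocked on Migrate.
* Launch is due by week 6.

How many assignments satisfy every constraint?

Splitting on Draft: it can be week 1 (14), week 2 (7). Listing each branch's schedules as (Launch, Design, Audit, Migrate, QA) by week number:
Draft=week 1: (5,2,6,4,3) (5,2,7,4,3) (5,3,6,4,2) (5,3,7,4,2) (6,2,4,5,3) (6,2,5,4,3) (6,2,7,4,3) (6,2,7,5,3) (6,3,4,5,2) (6,3,5,4,2) (6,3,7,4,2) (6,3,7,5,2) (6,4,7,5,2) (6,4,7,5,3) — 14.
Draft=week 2: (5,1,6,4,3) (5,1,7,4,3) (6,1,4,5,3) (6,1,5,4,3) (6,1,7,4,3) (6,1,7,5,3) (6,4,7,5,3) — 7.
Summing: 14 + 7 = 21.

21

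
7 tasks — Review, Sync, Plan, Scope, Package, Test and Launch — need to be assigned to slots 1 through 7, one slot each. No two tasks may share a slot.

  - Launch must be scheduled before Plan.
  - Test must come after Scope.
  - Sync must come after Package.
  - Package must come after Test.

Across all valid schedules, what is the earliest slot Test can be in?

Precedence pushes Test to at least 2; downstream work caps Test at 5.
Test at 2 is achievable: Package -> 3; Scope -> 1; Launch -> 5; Review -> 7; Test -> 2; Sync -> 4; Plan -> 6.

2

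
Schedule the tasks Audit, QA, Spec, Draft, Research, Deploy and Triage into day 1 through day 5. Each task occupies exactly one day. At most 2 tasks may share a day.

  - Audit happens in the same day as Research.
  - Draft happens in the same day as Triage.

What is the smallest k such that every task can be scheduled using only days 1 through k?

With at most 2 per day and 7 tasks, at least 4 days are needed.
4 works (last occupied day: day 4): for example Research -> day 1, Deploy -> day 4, Audit -> day 1, Spec -> day 2, Triage -> day 3, Draft -> day 3, QA -> day 2.

4 days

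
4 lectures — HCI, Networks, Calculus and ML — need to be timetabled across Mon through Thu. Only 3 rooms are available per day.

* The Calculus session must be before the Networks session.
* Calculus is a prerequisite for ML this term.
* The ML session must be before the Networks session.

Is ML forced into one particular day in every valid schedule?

No

ML can be Tue (e.g. HCI=Mon, Calculus=Mon, ML=Tue, Networks=Wed) or Wed (e.g. Networks in Thu; Calculus in Mon; HCI in Mon; ML in Wed).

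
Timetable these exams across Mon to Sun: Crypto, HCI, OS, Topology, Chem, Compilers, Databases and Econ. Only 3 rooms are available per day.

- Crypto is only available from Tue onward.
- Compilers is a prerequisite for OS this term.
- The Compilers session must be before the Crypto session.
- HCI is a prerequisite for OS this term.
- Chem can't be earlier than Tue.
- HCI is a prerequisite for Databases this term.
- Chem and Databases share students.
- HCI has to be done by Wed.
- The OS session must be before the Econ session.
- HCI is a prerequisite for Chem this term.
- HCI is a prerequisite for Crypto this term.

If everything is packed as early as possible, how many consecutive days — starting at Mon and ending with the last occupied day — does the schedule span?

The precedence chain requires at least 3 distinct days.
With at most 3 per day and 8 exams, at least 3 days are needed.
3 works (last occupied day: Wed): for example OS -> Tue, Econ -> Wed, Databases -> Wed, Chem -> Tue, Topology -> Mon, HCI -> Mon, Crypto -> Tue, Compilers -> Mon.

3 days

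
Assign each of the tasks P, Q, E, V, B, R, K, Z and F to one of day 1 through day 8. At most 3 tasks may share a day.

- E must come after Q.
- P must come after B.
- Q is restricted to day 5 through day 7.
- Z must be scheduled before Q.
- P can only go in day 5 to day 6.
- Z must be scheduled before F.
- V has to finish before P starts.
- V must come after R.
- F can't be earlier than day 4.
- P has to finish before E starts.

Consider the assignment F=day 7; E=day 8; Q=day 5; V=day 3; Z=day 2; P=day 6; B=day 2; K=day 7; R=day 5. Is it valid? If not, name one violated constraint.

No. V must come after R is not satisfied.

P has to finish before E starts — holds.
V has to finish before P starts — holds.
F can't be earlier than day 4 — holds.
Q is restricted to day 5 through day 7 — holds.
V must come after R — violated.
E must come after Q — holds.
At most 3 tasks may share a day — holds.
P can only go in day 5 to day 6 — holds.
P must come after B — holds.
Z must be scheduled before Q — holds.
Z must be scheduled before F — holds.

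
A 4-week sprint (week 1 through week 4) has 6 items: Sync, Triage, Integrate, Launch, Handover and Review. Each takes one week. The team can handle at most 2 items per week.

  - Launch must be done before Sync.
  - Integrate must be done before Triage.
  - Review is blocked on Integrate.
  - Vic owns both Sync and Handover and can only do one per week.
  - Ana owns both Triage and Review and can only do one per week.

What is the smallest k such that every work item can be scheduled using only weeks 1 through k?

The precedence chain requires at least 2 distinct weeks.
With at most 2 per week and 6 work items, at least 3 weeks are needed.
3 works (last occupied week: week 3): for example Launch=week 1, Integrate=week 1, Triage=week 2, Review=week 3, Sync=week 2, Handover=week 3.

3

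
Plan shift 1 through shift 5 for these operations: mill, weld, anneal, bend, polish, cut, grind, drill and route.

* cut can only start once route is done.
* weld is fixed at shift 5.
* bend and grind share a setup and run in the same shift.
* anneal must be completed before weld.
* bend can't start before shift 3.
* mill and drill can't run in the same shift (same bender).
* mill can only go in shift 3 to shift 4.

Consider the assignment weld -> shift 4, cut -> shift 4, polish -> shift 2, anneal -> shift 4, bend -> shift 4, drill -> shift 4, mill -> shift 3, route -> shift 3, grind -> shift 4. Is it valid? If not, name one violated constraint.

No. weld is fixed at shift 5 is not satisfied.

anneal must be completed before weld — violated.
bend can't start before shift 3 — holds.
weld is fixed at shift 5 — violated.
mill and drill can't run in the same shift (same bender) — holds.
cut can only start once route is done — holds.
bend and grind share a setup and run in the same shift — holds.
mill can only go in shift 3 to shift 4 — holds.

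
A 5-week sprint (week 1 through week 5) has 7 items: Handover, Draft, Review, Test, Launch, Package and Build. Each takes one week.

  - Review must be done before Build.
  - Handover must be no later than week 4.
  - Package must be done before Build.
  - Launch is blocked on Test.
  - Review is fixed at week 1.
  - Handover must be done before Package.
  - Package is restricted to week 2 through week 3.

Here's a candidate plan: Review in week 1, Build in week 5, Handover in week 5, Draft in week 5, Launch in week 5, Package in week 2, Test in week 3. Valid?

No — it violates: Handover must be no later than week 4

Review is fixed at week 1 — holds.
Launch is blocked on Test — holds.
Review must be done before Build — holds.
Handover must be no later than week 4 — violated.
Package must be done before Build — holds.
Package is restricted to week 2 through week 3 — holds.
Handover must be done before Package — violated.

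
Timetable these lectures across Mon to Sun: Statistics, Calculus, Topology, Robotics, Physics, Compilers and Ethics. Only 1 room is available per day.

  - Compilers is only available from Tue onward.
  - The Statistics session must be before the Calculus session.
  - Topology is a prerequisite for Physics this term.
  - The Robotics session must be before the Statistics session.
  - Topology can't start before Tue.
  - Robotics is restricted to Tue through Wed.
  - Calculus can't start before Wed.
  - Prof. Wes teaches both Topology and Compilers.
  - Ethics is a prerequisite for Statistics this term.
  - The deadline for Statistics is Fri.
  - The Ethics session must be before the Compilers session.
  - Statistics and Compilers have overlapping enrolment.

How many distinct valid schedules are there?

Splitting on Statistics: it can be Wed (12), Thu (18), Fri (12). Listing each branch's schedules as (Calculus, Topology, Robotics, Physics, Compilers, Ethics):
Statistics=Wed: (Thu,Fri,Tue,Sat,Sun,Mon) (Thu,Fri,Tue,Sun,Sat,Mon) (Thu,Sat,Tue,Sun,Fri,Mon) (Fri,Thu,Tue,Sat,Sun,Mon) (Fri,Thu,Tue,Sun,Sat,Mon) (Fri,Sat,Tue,Sun,Thu,Mon) (Sat,Thu,Tue,Fri,Sun,Mon) (Sat,Thu,Tue,Sun,Fri,Mon) (Sat,Fri,Tue,Sun,Thu,Mon) (Sun,Thu,Tue,Fri,Sat,Mon) (Sun,Thu,Tue,Sat,Fri,Mon) (Sun,Fri,Tue,Sat,Thu,Mon) — 12.
Statistics=Thu: (Fri,Tue,Wed,Sat,Sun,Mon) (Fri,Tue,Wed,Sun,Sat,Mon) (Fri,Wed,Tue,Sat,Sun,Mon) (Fri,Wed,Tue,Sun,Sat,Mon) (Fri,Sat,Tue,Sun,Wed,Mon) (Fri,Sat,Wed,Sun,Tue,Mon) (Sat,Tue,Wed,Fri,Sun,Mon) (Sat,Tue,Wed,Sun,Fri,Mon) (Sat,Wed,Tue,Fri,Sun,Mon) (Sat,Wed,Tue,Sun,Fri,Mon) (Sat,Fri,Tue,Sun,Wed,Mon) (Sat,Fri,Wed,Sun,Tue,Mon) (Sun,Tue,Wed,Fri,Sat,Mon) (Sun,Tue,Wed,Sat,Fri,Mon) (Sun,Wed,Tue,Fri,Sat,Mon) (Sun,Wed,Tue,Sat,Fri,Mon) (Sun,Fri,Tue,Sat,Wed,Mon) (Sun,Fri,Wed,Sat,Tue,Mon) — 18.
Statistics=Fri: (Sat,Tue,Wed,Thu,Sun,Mon) (Sat,Tue,Wed,Sun,Thu,Mon) (Sat,Wed,Tue,Thu,Sun,Mon) (Sat,Wed,Tue,Sun,Thu,Mon) (Sat,Thu,Tue,Sun,Wed,Mon) (Sat,Thu,Wed,Sun,Tue,Mon) (Sun,Tue,Wed,Thu,Sat,Mon) (Sun,Tue,Wed,Sat,Thu,Mon) (Sun,Wed,Tue,Thu,Sat,Mon) (Sun,Wed,Tue,Sat,Thu,Mon) (Sun,Thu,Tue,Sat,Wed,Mon) (Sun,Thu,Wed,Sat,Tue,Mon) — 12.
Summing: 12 + 18 + 12 = 42.

42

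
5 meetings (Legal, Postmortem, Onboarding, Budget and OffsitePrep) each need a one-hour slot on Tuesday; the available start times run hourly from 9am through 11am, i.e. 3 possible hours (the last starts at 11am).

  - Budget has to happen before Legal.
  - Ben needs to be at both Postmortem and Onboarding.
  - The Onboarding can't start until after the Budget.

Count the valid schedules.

Splitting on Legal: it can be 10am (12), 11am (18). Listing each branch's schedules as (Postmortem, Onboarding, Budget, OffsitePrep):
Legal=10am: (9am,10am,9am,9am) (9am,10am,9am,10am) (9am,10am,9am,11am) (9am,11am,9am,9am) (9am,11am,9am,10am) (9am,11am,9am,11am) (10am,11am,9am,9am) (10am,11am,9am,10am) (10am,11am,9am,11am) (11am,10am,9am,9am) (11am,10am,9am,10am) (11am,10am,9am,11am) — 12.
Legal=11am: (9am,10am,9am,9am) (9am,10am,9am,10am) (9am,10am,9am,11am) (9am,11am,9am,9am) (9am,11am,9am,10am) (9am,11am,9am,11am) (9am,11am,10am,9am) (9am,11am,10am,10am) (9am,11am,10am,11am) (10am,11am,9am,9am) (10am,11am,9am,10am) (10am,11am,9am,11am) (10am,11am,10am,9am) (10am,11am,10am,10am) (10am,11am,10am,11am) (11am,10am,9am,9am) (11am,10am,9am,10am) (11am,10am,9am,11am) — 18.
Summing: 12 + 18 = 30.

30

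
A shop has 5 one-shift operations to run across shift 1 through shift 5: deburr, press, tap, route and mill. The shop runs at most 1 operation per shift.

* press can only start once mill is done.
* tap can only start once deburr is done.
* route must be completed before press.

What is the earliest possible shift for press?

shift 3

Precedence pushes press to at least shift 2.
press at shift 3 is achievable: press in shift 3, tap in shift 5, mill in shift 2, route in shift 1, deburr in shift 4.
Nothing earlier works — the capacity limit rule out every shift before shift 3.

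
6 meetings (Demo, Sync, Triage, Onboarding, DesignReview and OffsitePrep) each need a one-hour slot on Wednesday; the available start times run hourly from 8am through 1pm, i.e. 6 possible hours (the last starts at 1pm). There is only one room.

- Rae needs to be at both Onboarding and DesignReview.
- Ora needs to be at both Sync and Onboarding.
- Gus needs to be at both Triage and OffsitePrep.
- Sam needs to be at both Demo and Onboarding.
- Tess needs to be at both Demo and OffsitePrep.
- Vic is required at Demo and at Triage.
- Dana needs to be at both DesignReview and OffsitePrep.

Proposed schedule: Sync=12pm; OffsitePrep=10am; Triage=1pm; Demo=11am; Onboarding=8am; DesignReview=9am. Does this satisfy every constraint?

Ora needs to be at both Sync and Onboarding — holds.
Gus needs to be at both Triage and OffsitePrep — holds.
Tess needs to be at both Demo and OffsitePrep — holds.
Vic is required at Demo and at Triage — holds.
Sam needs to be at both Demo and Onboarding — holds.
Rae needs to be at both Onboarding and DesignReview — holds.
There is only one room — holds.
Dana needs to be at both DesignReview and OffsitePrep — holds.

Valid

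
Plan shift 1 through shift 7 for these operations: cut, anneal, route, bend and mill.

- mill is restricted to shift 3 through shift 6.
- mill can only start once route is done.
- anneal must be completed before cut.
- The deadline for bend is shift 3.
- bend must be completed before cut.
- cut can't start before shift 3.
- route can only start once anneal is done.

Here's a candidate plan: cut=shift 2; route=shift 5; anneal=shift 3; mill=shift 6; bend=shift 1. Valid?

Invalid. anneal must be completed before cut.

anneal must be completed before cut — violated.
mill can only start once route is done — holds.
bend must be completed before cut — holds.
cut can't start before shift 3 — violated.
The deadline for bend is shift 3 — holds.
mill is restricted to shift 3 through shift 6 — holds.
route can only start once anneal is done — holds.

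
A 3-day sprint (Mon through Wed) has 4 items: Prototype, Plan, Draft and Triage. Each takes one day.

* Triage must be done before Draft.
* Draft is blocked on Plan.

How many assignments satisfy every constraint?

15

Splitting on Prototype: it can be Mon (5), Tue (5), Wed (5). Listing each branch's schedules as (Plan, Draft, Triage):
Prototype=Mon: (Mon,Tue,Mon) (Mon,Wed,Mon) (Mon,Wed,Tue) (Tue,Wed,Mon) (Tue,Wed,Tue) — 5.
Prototype=Tue: (Mon,Tue,Mon) (Mon,Wed,Mon) (Mon,Wed,Tue) (Tue,Wed,Mon) (Tue,Wed,Tue) — 5.
Prototype=Wed: (Mon,Tue,Mon) (Mon,Wed,Mon) (Mon,Wed,Tue) (Tue,Wed,Mon) (Tue,Wed,Tue) — 5.
Summing: 5 + 5 + 5 = 15.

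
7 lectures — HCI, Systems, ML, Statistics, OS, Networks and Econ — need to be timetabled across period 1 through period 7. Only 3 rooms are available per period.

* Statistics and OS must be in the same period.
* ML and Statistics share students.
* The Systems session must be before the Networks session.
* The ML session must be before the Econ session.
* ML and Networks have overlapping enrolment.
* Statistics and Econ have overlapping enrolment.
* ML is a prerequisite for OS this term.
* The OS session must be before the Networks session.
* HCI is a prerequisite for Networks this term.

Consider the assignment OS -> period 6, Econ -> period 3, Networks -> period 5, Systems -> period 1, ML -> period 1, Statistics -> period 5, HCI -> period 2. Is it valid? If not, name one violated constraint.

Only 3 rooms are available per period — holds.
ML and Networks have overlapping enrolment — holds.
ML and Statistics share students — holds.
The Systems session must be before the Networks session — holds.
Statistics and OS must be in the same period — violated.
ML is a prerequisite for OS this term — holds.
Statistics and Econ have overlapping enrolment — holds.
HCI is a prerequisite for Networks this term — holds.
The OS session must be before the Networks session — violated.
The ML session must be before the Econ session — holds.

Invalid. The OS session must be before the Networks session.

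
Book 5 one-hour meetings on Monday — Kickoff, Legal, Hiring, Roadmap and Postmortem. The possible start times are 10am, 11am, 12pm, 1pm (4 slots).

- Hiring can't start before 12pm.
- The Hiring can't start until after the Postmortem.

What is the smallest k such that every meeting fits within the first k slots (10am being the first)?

The precedence chain requires at least 2 distinct slots.
Hiring can't be placed before 12pm — that is slot 3 counting from 10am — so the schedule must run through at least 3 slots.
3 works (last occupied slot: 12pm): for example Kickoff in 10am; Postmortem in 10am; Legal in 10am; Hiring in 12pm; Roadmap in 10am.

3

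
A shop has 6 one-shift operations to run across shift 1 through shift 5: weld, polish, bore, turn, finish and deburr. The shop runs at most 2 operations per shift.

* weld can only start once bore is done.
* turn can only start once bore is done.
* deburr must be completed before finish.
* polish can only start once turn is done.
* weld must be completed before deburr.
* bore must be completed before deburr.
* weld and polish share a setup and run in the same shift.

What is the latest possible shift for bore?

Downstream work caps bore at shift 1.
bore at shift 1 is achievable: polish -> shift 3, deburr -> shift 4, weld -> shift 3, bore -> shift 1, finish -> shift 5, turn -> shift 2.

shift 1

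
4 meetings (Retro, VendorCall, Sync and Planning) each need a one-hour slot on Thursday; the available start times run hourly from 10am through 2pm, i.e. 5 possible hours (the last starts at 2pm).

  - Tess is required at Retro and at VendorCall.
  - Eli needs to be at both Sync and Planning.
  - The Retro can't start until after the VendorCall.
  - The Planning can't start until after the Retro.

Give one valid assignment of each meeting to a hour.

Retro -> 11am; VendorCall -> 10am; Planning -> 12pm; Sync -> 10am

Checking: VendorCall(10am) before Retro(11am); Retro(11am) before Planning(12pm); Sync(10am) != Planning(12pm); Retro(11am) != VendorCall(10am).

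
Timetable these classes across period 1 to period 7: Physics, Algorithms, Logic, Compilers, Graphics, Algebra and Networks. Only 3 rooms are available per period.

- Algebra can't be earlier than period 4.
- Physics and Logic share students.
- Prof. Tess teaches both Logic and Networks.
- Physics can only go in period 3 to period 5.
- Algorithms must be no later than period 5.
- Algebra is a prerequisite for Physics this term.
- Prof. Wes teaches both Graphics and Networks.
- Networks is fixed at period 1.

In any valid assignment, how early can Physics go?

Physics is available from period 3; precedence pushes Physics to at least period 5; Physics's own window allows nothing later than period 5.
Physics at period 5 is achievable: Algorithms=period 1; Graphics=period 2; Compilers=period 1; Physics=period 5; Logic=period 2; Networks=period 1; Algebra=period 4.

period 5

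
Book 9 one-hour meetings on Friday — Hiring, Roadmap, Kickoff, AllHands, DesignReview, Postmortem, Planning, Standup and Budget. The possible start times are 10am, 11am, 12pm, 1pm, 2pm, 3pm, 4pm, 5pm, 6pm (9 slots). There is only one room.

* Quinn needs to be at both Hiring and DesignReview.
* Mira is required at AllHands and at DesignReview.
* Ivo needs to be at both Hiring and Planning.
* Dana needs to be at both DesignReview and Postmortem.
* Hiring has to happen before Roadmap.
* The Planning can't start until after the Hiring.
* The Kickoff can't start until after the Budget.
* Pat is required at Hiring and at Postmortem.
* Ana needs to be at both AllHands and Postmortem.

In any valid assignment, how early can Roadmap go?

Precedence pushes Roadmap to at least 11am.
Roadmap at 11am is achievable: AllHands=3pm, Hiring=10am, Roadmap=11am, Standup=6pm, DesignReview=4pm, Postmortem=5pm, Planning=2pm, Budget=12pm, Kickoff=1pm.

11am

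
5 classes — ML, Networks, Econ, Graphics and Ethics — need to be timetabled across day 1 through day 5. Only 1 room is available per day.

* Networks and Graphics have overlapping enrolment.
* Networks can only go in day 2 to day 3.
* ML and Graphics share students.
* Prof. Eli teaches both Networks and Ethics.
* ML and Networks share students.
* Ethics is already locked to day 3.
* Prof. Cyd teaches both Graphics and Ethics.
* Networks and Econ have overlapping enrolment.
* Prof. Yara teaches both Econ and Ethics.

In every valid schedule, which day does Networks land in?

day 2

Networks's window is day 2–day 3.
Ethics is fixed at day 3, and Networks can't share a day with Ethics.
So Networks must be day 2.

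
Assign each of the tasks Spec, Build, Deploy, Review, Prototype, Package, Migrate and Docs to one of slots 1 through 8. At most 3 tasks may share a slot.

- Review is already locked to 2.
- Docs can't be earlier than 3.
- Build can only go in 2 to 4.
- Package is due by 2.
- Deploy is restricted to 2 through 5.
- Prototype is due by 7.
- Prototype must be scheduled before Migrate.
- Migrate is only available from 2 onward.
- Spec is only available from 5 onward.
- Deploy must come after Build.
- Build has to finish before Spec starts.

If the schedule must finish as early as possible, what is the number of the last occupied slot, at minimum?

The precedence chain requires at least 2 distinct slots.
With at most 3 per slot and 8 tasks, at least 3 slots are needed.
Spec can't be placed before 5, so the schedule must run through at least slot 5.
5 works (last occupied slot: 5): for example Docs in 3, Review in 2, Spec in 5, Package in 1, Build in 2, Migrate in 2, Deploy in 3, Prototype in 1.

slot 5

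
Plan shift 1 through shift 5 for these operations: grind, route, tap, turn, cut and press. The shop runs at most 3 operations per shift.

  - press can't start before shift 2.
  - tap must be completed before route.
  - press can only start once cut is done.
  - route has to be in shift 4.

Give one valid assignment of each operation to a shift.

press -> shift 2, grind -> shift 1, tap -> shift 1, turn -> shift 2, route -> shift 4, cut -> shift 1

Checking: cut(shift 1) before press(shift 2); tap(shift 1) before route(shift 4); route=shift 4 in [shift 4,shift 4]; press=shift 2 in [shift 2,shift 5]; max 3 per shift (cap 3).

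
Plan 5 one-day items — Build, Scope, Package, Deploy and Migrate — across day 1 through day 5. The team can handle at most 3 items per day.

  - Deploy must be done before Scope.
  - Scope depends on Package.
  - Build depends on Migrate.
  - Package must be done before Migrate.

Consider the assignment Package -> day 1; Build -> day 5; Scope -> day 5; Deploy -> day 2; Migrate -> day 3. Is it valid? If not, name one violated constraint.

Yes

Build depends on Migrate — holds.
The team can handle at most 3 items per day — holds.
Scope depends on Package — holds.
Package must be done before Migrate — holds.
Deploy must be done before Scope — holds.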